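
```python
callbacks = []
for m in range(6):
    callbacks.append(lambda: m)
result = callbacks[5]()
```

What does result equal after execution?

Step 1: The loop creates 6 lambdas, all referencing the same variable m.
Step 2: After the loop, m = 5 (final value).
Step 3: callbacks[5]() looks up m at call time and finds 5. This is the late binding gotcha. result = 5

The answer is 5.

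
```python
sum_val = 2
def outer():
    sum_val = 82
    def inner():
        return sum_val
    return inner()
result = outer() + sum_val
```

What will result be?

Step 1: Global sum_val = 2. outer() shadows with sum_val = 82.
Step 2: inner() returns enclosing sum_val = 82. outer() = 82.
Step 3: result = 82 + global sum_val (2) = 84

The answer is 84.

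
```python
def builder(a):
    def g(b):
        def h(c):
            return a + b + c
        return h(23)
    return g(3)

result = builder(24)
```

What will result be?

Step 1: a = 24, b = 3, c = 23 across three nested scopes.
Step 2: h() accesses all three via LEGB rule.
Step 3: result = 24 + 3 + 23 = 50

The answer is 50.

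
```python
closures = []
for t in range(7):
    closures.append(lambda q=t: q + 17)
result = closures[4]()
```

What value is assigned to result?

Step 1: Default argument q=t captures t's value at definition time.
Step 2: closures[4] was defined when t = 4, so q defaults to 4.
Step 3: result = 4 + 17 = 21 (default arg fixes the late binding issue)

The answer is 21.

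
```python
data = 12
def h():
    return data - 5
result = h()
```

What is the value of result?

Step 1: data = 12 is defined globally.
Step 2: h() looks up data from global scope = 12, then computes 12 - 5 = 7.
Step 3: result = 7

The answer is 7.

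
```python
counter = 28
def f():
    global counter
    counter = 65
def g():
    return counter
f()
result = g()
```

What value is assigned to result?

Step 1: counter = 28.
Step 2: f() sets global counter = 65.
Step 3: g() reads global counter = 65. result = 65

The answer is 65.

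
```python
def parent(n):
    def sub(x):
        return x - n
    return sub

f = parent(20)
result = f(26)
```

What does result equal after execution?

Step 1: parent(20) creates a closure capturing n = 20.
Step 2: f(26) computes 26 - 20 = 6.
Step 3: result = 6

The answer is 6.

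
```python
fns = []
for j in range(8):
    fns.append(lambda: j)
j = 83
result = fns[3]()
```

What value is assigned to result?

Step 1: Lambdas capture the variable j by reference, not by value.
Step 2: After the loop, j is reassigned to 83.
Step 3: fns[3]() looks up the current j = 83. result = 83

The answer is 83.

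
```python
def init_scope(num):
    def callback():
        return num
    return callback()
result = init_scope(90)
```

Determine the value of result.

Step 1: init_scope(90) binds parameter num = 90.
Step 2: callback() looks up num in enclosing scope and finds the parameter num = 90.
Step 3: result = 90

The answer is 90.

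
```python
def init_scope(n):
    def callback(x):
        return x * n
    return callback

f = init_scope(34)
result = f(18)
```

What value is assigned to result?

Step 1: init_scope(34) creates a closure capturing n = 34.
Step 2: f(18) computes 18 * 34 = 612.
Step 3: result = 612

The answer is 612.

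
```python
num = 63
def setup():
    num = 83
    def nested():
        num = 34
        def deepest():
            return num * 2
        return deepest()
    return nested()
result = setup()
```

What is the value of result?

Step 1: deepest() looks up num through LEGB: not local, finds num = 34 in enclosing nested().
Step 2: Returns 34 * 2 = 68.
Step 3: result = 68

The answer is 68.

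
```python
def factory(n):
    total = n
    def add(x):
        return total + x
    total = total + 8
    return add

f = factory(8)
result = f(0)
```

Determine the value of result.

Step 1: factory(8) sets total = 8, then total = 8 + 8 = 16.
Step 2: Closures capture by reference, so add sees total = 16.
Step 3: f(0) returns 16 + 0 = 16

The answer is 16.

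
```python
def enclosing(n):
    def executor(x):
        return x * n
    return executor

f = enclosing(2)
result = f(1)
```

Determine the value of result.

Step 1: enclosing(2) creates a closure capturing n = 2.
Step 2: f(1) computes 1 * 2 = 2.
Step 3: result = 2

The answer is 2.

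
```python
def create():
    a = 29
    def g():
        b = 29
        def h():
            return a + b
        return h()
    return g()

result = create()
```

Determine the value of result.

Step 1: create() defines a = 29. g() defines b = 29.
Step 2: h() accesses both from enclosing scopes: a = 29, b = 29.
Step 3: result = 29 + 29 = 58

The answer is 58.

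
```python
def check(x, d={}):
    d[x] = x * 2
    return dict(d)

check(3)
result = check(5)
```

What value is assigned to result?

Step 1: Mutable default dict is shared across calls.
Step 2: First call adds 3: 6. Second call adds 5: 10.
Step 3: result = {3: 6, 5: 10}

The answer is {3: 6, 5: 10}.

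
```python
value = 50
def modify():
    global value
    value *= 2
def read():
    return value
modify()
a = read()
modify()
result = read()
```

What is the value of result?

Step 1: value = 50.
Step 2: First modify(): value = 50 * 2 = 100.
Step 3: Second modify(): value = 100 * 2 = 200.
Step 4: read() returns 200

The answer is 200.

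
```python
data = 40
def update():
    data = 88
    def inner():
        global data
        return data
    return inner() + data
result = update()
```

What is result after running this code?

Step 1: Global data = 40. update() shadows with local data = 88.
Step 2: inner() uses global keyword, so inner() returns global data = 40.
Step 3: update() returns 40 + 88 = 128

The answer is 128.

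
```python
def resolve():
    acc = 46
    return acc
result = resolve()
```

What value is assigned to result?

Step 1: resolve() defines acc = 46 in its local scope.
Step 2: return acc finds the local variable acc = 46.
Step 3: result = 46

The answer is 46.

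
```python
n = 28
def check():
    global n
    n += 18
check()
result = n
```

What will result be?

Step 1: n = 28 globally.
Step 2: check() modifies global n: n += 18 = 46.
Step 3: result = 46

The answer is 46.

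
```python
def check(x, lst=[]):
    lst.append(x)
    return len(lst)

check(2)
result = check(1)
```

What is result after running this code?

Step 1: Mutable default list persists between calls.
Step 2: First call: lst = [2], len = 1. Second call: lst = [2, 1], len = 2.
Step 3: result = 2

The answer is 2.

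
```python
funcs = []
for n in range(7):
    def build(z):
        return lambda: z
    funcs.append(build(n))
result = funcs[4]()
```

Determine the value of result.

Step 1: build(n) creates a new scope capturing z = n at call time.
Step 2: funcs[4] = build(4), so its lambda captures z = 4.
Step 3: result = 4 (closure factory fixes late binding)

The answer is 4.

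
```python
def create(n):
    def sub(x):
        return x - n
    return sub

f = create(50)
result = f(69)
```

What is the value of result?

Step 1: create(50) creates a closure capturing n = 50.
Step 2: f(69) computes 69 - 50 = 19.
Step 3: result = 19

The answer is 19.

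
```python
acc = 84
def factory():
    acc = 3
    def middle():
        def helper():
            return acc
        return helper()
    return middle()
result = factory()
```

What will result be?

Step 1: factory() defines acc = 3. middle() and helper() have no local acc.
Step 2: helper() checks local (none), enclosing middle() (none), enclosing factory() and finds acc = 3.
Step 3: result = 3

The answer is 3.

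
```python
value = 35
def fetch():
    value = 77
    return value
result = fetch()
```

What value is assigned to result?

Step 1: Global value = 35.
Step 2: fetch() creates local value = 77, shadowing the global.
Step 3: Returns local value = 77. result = 77

The answer is 77.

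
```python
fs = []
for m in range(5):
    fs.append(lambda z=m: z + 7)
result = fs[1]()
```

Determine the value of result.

Step 1: Default argument z=m captures m's value at definition time.
Step 2: fs[1] was defined when m = 1, so z defaults to 1.
Step 3: result = 1 + 7 = 8 (default arg fixes the late binding issue)

The answer is 8.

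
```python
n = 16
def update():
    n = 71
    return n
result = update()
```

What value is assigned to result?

Step 1: Global n = 16.
Step 2: update() creates local n = 71, shadowing the global.
Step 3: Returns local n = 71. result = 71

The answer is 71.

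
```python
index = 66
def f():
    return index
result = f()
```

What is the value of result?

Step 1: index = 66 is defined in the global scope.
Step 2: f() looks up index. No local index exists, so Python checks the global scope via LEGB rule and finds index = 66.
Step 3: result = 66

The answer is 66.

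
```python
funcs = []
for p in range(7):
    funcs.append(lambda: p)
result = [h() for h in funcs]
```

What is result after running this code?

Step 1: All 7 lambdas share the same variable p.
Step 2: After the loop, p = 6.
Step 3: Each call returns 6. result = [6, 6, 6, 6, 6, 6, 6]

The answer is [6, 6, 6, 6, 6, 6, 6].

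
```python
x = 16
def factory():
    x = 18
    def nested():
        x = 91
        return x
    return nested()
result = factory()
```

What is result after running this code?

Step 1: Three scopes define x: global (16), factory (18), nested (91).
Step 2: nested() has its own local x = 91, which shadows both enclosing and global.
Step 3: result = 91 (local wins in LEGB)

The answer is 91.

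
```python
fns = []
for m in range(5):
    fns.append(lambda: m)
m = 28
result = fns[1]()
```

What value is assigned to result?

Step 1: Lambdas capture the variable m by reference, not by value.
Step 2: After the loop, m is reassigned to 28.
Step 3: fns[1]() looks up the current m = 28. result = 28

The answer is 28.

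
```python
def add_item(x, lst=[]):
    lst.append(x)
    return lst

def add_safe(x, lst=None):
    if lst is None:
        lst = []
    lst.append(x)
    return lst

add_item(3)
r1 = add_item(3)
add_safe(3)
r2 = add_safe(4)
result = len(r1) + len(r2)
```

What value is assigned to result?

Step 1: add_item shares mutable default: after 2 calls, lst = [3, 3], len = 2.
Step 2: add_safe creates fresh list each time: r2 = [4], len = 1.
Step 3: result = 2 + 1 = 3

The answer is 3.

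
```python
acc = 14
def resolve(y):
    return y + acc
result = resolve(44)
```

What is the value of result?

Step 1: acc = 14 is defined globally.
Step 2: resolve(44) uses parameter y = 44 and looks up acc from global scope = 14.
Step 3: result = 44 + 14 = 58

The answer is 58.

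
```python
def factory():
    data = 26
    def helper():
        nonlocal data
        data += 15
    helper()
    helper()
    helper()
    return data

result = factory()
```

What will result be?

Step 1: data starts at 26.
Step 2: helper() is called 3 times, each adding 15.
Step 3: data = 26 + 15 * 3 = 71

The answer is 71.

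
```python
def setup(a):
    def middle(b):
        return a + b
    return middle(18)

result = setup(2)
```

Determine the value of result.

Step 1: setup(2) passes a = 2.
Step 2: middle(18) has b = 18, reads a = 2 from enclosing.
Step 3: result = 2 + 18 = 20

The answer is 20.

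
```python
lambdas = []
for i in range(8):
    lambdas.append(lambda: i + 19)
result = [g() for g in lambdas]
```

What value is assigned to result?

Step 1: All lambdas capture i by reference. After the loop, i = 7.
Step 2: Each call returns 7 + 19 = 26.
Step 3: result = [26, 26, 26, 26, 26, 26, 26, 26]

The answer is [26, 26, 26, 26, 26, 26, 26, 26].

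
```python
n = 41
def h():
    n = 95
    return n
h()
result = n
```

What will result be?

Step 1: n = 41 globally.
Step 2: h() creates a LOCAL n = 95 (no global keyword!).
Step 3: The global n is unchanged. result = 41

The answer is 41.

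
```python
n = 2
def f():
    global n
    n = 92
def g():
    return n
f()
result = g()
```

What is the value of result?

Step 1: n = 2.
Step 2: f() sets global n = 92.
Step 3: g() reads global n = 92. result = 92

The answer is 92.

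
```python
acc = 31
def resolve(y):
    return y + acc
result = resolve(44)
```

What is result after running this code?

Step 1: acc = 31 is defined globally.
Step 2: resolve(44) uses parameter y = 44 and looks up acc from global scope = 31.
Step 3: result = 44 + 31 = 75

The answer is 75.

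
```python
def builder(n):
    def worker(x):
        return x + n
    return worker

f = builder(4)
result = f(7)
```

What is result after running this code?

Step 1: builder(4) creates a closure that captures n = 4.
Step 2: f(7) calls the closure with x = 7, returning 7 + 4 = 11.
Step 3: result = 11

The answer is 11.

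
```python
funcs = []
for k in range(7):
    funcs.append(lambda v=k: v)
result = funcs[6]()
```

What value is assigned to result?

Step 1: Default argument v=k captures k's value at each iteration.
Step 2: funcs[6] captured v = 6 when k was 6.
Step 3: result = 6

The answer is 6.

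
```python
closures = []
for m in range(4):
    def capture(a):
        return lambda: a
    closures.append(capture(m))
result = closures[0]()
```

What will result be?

Step 1: capture(m) creates a new scope capturing a = m at call time.
Step 2: closures[0] = capture(0), so its lambda captures a = 0.
Step 3: result = 0 (closure factory fixes late binding)

The answer is 0.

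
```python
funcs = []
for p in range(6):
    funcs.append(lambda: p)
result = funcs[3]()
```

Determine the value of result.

Step 1: The loop creates 6 lambdas, all referencing the same variable p.
Step 2: After the loop, p = 5 (final value).
Step 3: funcs[3]() looks up p at call time and finds 5. This is the late binding gotcha. result = 5

The answer is 5.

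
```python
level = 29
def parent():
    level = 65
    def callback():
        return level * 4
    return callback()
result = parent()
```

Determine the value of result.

Step 1: parent() shadows global level with level = 65.
Step 2: callback() finds level = 65 in enclosing scope, computes 65 * 4 = 260.
Step 3: result = 260

The answer is 260.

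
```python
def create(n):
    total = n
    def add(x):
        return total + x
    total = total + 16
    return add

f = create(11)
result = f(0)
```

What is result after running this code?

Step 1: create(11) sets total = 11, then total = 11 + 16 = 27.
Step 2: Closures capture by reference, so add sees total = 27.
Step 3: f(0) returns 27 + 0 = 27

The answer is 27.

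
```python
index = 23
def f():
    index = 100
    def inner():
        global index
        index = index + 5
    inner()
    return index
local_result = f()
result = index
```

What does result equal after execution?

Step 1: Global index = 23. f() creates local index = 100.
Step 2: inner() declares global index and adds 5: global index = 23 + 5 = 28.
Step 3: f() returns its local index = 100 (unaffected by inner).
Step 4: result = global index = 28

The answer is 28.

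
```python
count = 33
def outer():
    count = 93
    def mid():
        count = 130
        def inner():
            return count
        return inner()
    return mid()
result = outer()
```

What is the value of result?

Step 1: Three levels of shadowing: global 33, outer 93, mid 130.
Step 2: inner() finds count = 130 in enclosing mid() scope.
Step 3: result = 130

The answer is 130.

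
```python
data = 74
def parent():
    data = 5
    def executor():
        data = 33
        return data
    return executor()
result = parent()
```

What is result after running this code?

Step 1: Three scopes define data: global (74), parent (5), executor (33).
Step 2: executor() has its own local data = 33, which shadows both enclosing and global.
Step 3: result = 33 (local wins in LEGB)

The answer is 33.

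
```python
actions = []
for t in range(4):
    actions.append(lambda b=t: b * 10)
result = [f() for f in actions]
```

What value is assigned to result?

Step 1: Default arg b=t captures t at each iteration.
Step 2: actions[k] has b defaulting to k, returns k * 10.
Step 3: result = [0, 10, 20, 30]

The answer is [0, 10, 20, 30].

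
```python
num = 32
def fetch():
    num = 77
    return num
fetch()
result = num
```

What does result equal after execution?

Step 1: Global num = 32.
Step 2: fetch() creates local num = 77 (shadow, not modification).
Step 3: After fetch() returns, global num is unchanged. result = 32

The answer is 32.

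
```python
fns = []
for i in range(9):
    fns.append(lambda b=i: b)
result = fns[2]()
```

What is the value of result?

Step 1: Default argument b=i captures i's value at each iteration.
Step 2: fns[2] captured b = 2 when i was 2.
Step 3: result = 2

The answer is 2.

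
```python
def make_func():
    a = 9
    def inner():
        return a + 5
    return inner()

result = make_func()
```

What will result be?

Step 1: make_func() defines a = 9.
Step 2: inner() reads a = 9 from enclosing scope, returns 9 + 5 = 14.
Step 3: result = 14

The answer is 14.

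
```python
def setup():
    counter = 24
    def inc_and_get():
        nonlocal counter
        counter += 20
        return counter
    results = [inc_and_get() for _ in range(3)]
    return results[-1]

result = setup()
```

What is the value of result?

Step 1: counter = 24.
Step 2: Three calls to inc_and_get(), each adding 20.
Step 3: Last value = 24 + 20 * 3 = 84

The answer is 84.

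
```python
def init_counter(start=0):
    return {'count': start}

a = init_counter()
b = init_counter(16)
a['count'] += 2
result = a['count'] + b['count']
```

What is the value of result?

Step 1: init_counter() returns a new dict each call (immutable default 0).
Step 2: a = {'count': 0}, b = {'count': 16}.
Step 3: a['count'] += 2 = 2. result = 2 + 16 = 18

The answer is 18.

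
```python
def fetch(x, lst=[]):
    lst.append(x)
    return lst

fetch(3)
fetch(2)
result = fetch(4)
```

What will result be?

Step 1: Mutable default argument gotcha! The list [] is created once.
Step 2: Each call appends to the SAME list: [3], [3, 2], [3, 2, 4].
Step 3: result = [3, 2, 4]

The answer is [3, 2, 4].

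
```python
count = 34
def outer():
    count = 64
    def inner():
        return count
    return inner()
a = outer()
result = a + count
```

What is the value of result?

Step 1: outer() has local count = 64. inner() reads from enclosing.
Step 2: outer() returns 64. Global count = 34 unchanged.
Step 3: result = 64 + 34 = 98

The answer is 98.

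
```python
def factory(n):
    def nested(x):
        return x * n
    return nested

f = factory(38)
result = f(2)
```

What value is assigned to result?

Step 1: factory(38) creates a closure capturing n = 38.
Step 2: f(2) computes 2 * 38 = 76.
Step 3: result = 76

The answer is 76.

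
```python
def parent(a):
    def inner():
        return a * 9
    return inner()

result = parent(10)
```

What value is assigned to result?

Step 1: parent(10) binds parameter a = 10.
Step 2: inner() accesses a = 10 from enclosing scope.
Step 3: result = 10 * 9 = 90

The answer is 90.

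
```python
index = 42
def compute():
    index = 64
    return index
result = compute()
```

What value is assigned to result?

Step 1: Global index = 42.
Step 2: compute() creates local index = 64, shadowing the global.
Step 3: Returns local index = 64. result = 64

The answer is 64.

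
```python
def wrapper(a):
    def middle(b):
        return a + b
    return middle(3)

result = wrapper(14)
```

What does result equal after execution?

Step 1: wrapper(14) passes a = 14.
Step 2: middle(3) has b = 3, reads a = 14 from enclosing.
Step 3: result = 14 + 3 = 17

The answer is 17.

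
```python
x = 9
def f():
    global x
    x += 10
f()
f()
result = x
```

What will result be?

Step 1: x = 9.
Step 2: First f(): x = 9 + 10 = 19.
Step 3: Second f(): x = 19 + 10 = 29. result = 29

The answer is 29.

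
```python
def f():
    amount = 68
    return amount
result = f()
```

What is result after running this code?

Step 1: f() defines amount = 68 in its local scope.
Step 2: return amount finds the local variable amount = 68.
Step 3: result = 68

The answer is 68.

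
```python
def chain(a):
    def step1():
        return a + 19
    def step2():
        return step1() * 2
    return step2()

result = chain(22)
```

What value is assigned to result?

Step 1: chain(22) captures a = 22.
Step 2: step2() calls step1() which returns 22 + 19 = 41.
Step 3: step2() returns 41 * 2 = 82

The answer is 82.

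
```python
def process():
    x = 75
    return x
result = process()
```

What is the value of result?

Step 1: process() defines x = 75 in its local scope.
Step 2: return x finds the local variable x = 75.
Step 3: result = 75

The answer is 75.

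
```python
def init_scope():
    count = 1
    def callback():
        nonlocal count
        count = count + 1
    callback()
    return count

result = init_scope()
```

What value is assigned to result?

Step 1: init_scope() sets count = 1.
Step 2: callback() uses nonlocal to modify count in init_scope's scope: count = 1 + 1 = 2.
Step 3: init_scope() returns the modified count = 2

The answer is 2.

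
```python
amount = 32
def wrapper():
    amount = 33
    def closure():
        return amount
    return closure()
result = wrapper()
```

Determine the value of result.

Step 1: amount = 32 globally, but wrapper() defines amount = 33 locally.
Step 2: closure() looks up amount. Not in local scope, so checks enclosing scope (wrapper) and finds amount = 33.
Step 3: result = 33

The answer is 33.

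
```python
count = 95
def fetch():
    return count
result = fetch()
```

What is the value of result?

Step 1: count = 95 is defined in the global scope.
Step 2: fetch() looks up count. No local count exists, so Python checks the global scope via LEGB rule and finds count = 95.
Step 3: result = 95

The answer is 95.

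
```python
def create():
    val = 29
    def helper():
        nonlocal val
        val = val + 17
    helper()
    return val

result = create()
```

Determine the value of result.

Step 1: create() sets val = 29.
Step 2: helper() uses nonlocal to modify val in create's scope: val = 29 + 17 = 46.
Step 3: create() returns the modified val = 46

The answer is 46.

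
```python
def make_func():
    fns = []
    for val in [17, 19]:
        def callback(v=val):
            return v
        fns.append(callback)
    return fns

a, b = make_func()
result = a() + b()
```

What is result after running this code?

Step 1: Default argument v=val captures val at each iteration.
Step 2: a() returns 17 (captured at first iteration), b() returns 19 (captured at second).
Step 3: result = 17 + 19 = 36

The answer is 36.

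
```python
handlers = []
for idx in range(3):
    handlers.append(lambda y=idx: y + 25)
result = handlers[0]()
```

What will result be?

Step 1: Default argument y=idx captures idx's value at definition time.
Step 2: handlers[0] was defined when idx = 0, so y defaults to 0.
Step 3: result = 0 + 25 = 25 (default arg fixes the late binding issue)

The answer is 25.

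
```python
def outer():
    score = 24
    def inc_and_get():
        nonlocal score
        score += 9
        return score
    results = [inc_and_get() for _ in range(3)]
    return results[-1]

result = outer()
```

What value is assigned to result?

Step 1: score = 24.
Step 2: Three calls to inc_and_get(), each adding 9.
Step 3: Last value = 24 + 9 * 3 = 51

The answer is 51.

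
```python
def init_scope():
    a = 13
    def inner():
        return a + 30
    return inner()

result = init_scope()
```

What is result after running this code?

Step 1: init_scope() defines a = 13.
Step 2: inner() reads a = 13 from enclosing scope, returns 13 + 30 = 43.
Step 3: result = 43

The answer is 43.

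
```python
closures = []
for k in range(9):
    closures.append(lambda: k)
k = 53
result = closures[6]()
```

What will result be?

Step 1: Lambdas capture the variable k by reference, not by value.
Step 2: After the loop, k is reassigned to 53.
Step 3: closures[6]() looks up the current k = 53. result = 53

The answer is 53.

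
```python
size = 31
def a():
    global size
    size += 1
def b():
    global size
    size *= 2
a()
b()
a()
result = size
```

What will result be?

Step 1: size = 31.
Step 2: a(): size = 31 + 1 = 32.
Step 3: b(): size = 32 * 2 = 64.
Step 4: a(): size = 64 + 1 = 65

The answer is 65.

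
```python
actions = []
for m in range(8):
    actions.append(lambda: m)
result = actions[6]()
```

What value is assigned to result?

Step 1: The loop creates 8 lambdas, all referencing the same variable m.
Step 2: After the loop, m = 7 (final value).
Step 3: actions[6]() looks up m at call time and finds 7. This is the late binding gotcha. result = 7

The answer is 7.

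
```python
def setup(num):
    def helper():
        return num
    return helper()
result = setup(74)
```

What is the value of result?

Step 1: setup(74) binds parameter num = 74.
Step 2: helper() looks up num in enclosing scope and finds the parameter num = 74.
Step 3: result = 74

The answer is 74.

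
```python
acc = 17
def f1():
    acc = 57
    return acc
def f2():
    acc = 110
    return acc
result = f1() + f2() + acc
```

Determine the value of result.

Step 1: Each function shadows global acc with its own local.
Step 2: f1() returns 57, f2() returns 110.
Step 3: Global acc = 17 is unchanged. result = 57 + 110 + 17 = 184

The answer is 184.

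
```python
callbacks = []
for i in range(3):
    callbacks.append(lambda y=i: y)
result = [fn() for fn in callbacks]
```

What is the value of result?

Step 1: Default arg y=i captures i at each iteration.
Step 2: Each lambda has its own default: 0, 1, ..., 2.
Step 3: result = [0, 1, 2]

The answer is [0, 1, 2].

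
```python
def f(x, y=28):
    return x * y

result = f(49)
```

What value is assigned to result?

Step 1: f(49) uses default y = 28.
Step 2: Returns 49 * 28 = 1372.
Step 3: result = 1372

The answer is 1372.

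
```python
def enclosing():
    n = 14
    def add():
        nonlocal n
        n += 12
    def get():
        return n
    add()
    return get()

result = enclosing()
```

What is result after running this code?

Step 1: n = 14. add() modifies it via nonlocal, get() reads it.
Step 2: add() makes n = 14 + 12 = 26.
Step 3: get() returns 26. result = 26

The answer is 26.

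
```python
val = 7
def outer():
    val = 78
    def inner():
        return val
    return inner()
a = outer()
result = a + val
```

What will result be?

Step 1: outer() has local val = 78. inner() reads from enclosing.
Step 2: outer() returns 78. Global val = 7 unchanged.
Step 3: result = 78 + 7 = 85

The answer is 85.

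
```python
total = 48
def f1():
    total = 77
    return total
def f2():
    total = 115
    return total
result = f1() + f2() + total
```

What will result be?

Step 1: Each function shadows global total with its own local.
Step 2: f1() returns 77, f2() returns 115.
Step 3: Global total = 48 is unchanged. result = 77 + 115 + 48 = 240

The answer is 240.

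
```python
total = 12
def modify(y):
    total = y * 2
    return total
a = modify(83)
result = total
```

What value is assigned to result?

Step 1: Global total = 12.
Step 2: modify(83) creates local total = 83 * 2 = 166.
Step 3: Global total unchanged because no global keyword. result = 12

The answer is 12.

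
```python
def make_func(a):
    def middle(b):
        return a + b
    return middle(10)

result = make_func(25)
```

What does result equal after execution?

Step 1: make_func(25) passes a = 25.
Step 2: middle(10) has b = 10, reads a = 25 from enclosing.
Step 3: result = 25 + 10 = 35

The answer is 35.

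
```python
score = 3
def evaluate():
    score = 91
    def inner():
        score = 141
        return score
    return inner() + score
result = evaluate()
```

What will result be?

Step 1: evaluate() has local score = 91. inner() has local score = 141.
Step 2: inner() returns its local score = 141.
Step 3: evaluate() returns 141 + its own score (91) = 232

The answer is 232.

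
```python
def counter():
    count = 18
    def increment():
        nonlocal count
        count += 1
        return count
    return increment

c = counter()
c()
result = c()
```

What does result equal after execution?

Step 1: counter() creates closure with count = 18.
Step 2: Each c() call increments count via nonlocal. After 2 calls: 18 + 2 = 20.
Step 3: result = 20

The answer is 20.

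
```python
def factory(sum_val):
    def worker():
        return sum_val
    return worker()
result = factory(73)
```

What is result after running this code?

Step 1: factory(73) binds parameter sum_val = 73.
Step 2: worker() looks up sum_val in enclosing scope and finds the parameter sum_val = 73.
Step 3: result = 73

The answer is 73.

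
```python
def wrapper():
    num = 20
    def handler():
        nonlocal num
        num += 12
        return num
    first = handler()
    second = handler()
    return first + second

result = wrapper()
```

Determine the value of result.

Step 1: num starts at 20.
Step 2: First call: num = 20 + 12 = 32, returns 32.
Step 3: Second call: num = 32 + 12 = 44, returns 44.
Step 4: result = 32 + 44 = 76

The answer is 76.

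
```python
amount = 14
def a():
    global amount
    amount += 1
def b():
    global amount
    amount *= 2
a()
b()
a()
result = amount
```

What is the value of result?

Step 1: amount = 14.
Step 2: a(): amount = 14 + 1 = 15.
Step 3: b(): amount = 15 * 2 = 30.
Step 4: a(): amount = 30 + 1 = 31

The answer is 31.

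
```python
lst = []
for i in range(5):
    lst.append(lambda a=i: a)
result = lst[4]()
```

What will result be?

Step 1: Default argument a=i captures i's value at each iteration.
Step 2: lst[4] captured a = 4 when i was 4.
Step 3: result = 4

The answer is 4.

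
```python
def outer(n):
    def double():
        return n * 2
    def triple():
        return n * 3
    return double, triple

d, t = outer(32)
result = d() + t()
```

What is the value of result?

Step 1: Both closures capture the same n = 32.
Step 2: d() = 32 * 2 = 64, t() = 32 * 3 = 96.
Step 3: result = 64 + 96 = 160

The answer is 160.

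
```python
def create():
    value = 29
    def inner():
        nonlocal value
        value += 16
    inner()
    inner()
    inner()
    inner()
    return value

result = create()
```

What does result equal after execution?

Step 1: value starts at 29.
Step 2: inner() is called 4 times, each adding 16.
Step 3: value = 29 + 16 * 4 = 93

The answer is 93.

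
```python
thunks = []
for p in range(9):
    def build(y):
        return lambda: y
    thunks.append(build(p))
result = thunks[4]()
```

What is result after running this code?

Step 1: build(p) creates a new scope capturing y = p at call time.
Step 2: thunks[4] = build(4), so its lambda captures y = 4.
Step 3: result = 4 (closure factory fixes late binding)

The answer is 4.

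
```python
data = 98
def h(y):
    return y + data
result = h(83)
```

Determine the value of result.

Step 1: data = 98 is defined globally.
Step 2: h(83) uses parameter y = 83 and looks up data from global scope = 98.
Step 3: result = 83 + 98 = 181

The answer is 181.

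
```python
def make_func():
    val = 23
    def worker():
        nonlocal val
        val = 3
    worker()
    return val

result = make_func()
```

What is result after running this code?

Step 1: make_func() sets val = 23.
Step 2: worker() uses nonlocal to reassign val = 3.
Step 3: result = 3

The answer is 3.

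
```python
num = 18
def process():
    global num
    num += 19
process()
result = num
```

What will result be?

Step 1: num = 18 globally.
Step 2: process() modifies global num: num += 19 = 37.
Step 3: result = 37

The answer is 37.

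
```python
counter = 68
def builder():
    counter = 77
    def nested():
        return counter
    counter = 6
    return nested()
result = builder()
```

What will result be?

Step 1: builder() sets counter = 77, then later counter = 6.
Step 2: nested() is called after counter is reassigned to 6. Closures capture variables by reference, not by value.
Step 3: result = 6

The answer is 6.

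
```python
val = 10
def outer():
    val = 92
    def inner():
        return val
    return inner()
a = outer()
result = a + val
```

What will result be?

Step 1: outer() has local val = 92. inner() reads from enclosing.
Step 2: outer() returns 92. Global val = 10 unchanged.
Step 3: result = 92 + 10 = 102

The answer is 102.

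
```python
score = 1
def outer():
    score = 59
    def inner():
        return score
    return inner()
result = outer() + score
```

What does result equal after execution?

Step 1: Global score = 1. outer() shadows with score = 59.
Step 2: inner() returns enclosing score = 59. outer() = 59.
Step 3: result = 59 + global score (1) = 60

The answer is 60.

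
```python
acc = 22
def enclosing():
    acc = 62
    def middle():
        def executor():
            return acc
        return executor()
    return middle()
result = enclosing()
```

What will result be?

Step 1: enclosing() defines acc = 62. middle() and executor() have no local acc.
Step 2: executor() checks local (none), enclosing middle() (none), enclosing enclosing() and finds acc = 62.
Step 3: result = 62

The answer is 62.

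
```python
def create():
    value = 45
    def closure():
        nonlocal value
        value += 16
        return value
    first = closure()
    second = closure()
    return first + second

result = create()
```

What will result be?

Step 1: value starts at 45.
Step 2: First call: value = 45 + 16 = 61, returns 61.
Step 3: Second call: value = 61 + 16 = 77, returns 77.
Step 4: result = 61 + 77 = 138

The answer is 138.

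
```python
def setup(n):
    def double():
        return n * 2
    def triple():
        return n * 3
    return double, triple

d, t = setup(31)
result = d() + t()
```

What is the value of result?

Step 1: Both closures capture the same n = 31.
Step 2: d() = 31 * 2 = 62, t() = 31 * 3 = 93.
Step 3: result = 62 + 93 = 155

The answer is 155.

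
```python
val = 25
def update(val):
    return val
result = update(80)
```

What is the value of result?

Step 1: Global val = 25.
Step 2: update(80) takes parameter val = 80, which shadows the global.
Step 3: result = 80

The answer is 80.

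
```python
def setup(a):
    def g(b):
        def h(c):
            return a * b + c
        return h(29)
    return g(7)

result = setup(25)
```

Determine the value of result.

Step 1: a = 25, b = 7, c = 29.
Step 2: h() computes a * b + c = 25 * 7 + 29 = 204.
Step 3: result = 204

The answer is 204.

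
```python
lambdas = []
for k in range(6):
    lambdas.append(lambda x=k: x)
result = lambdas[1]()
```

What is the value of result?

Step 1: Default argument x=k captures k's value at each iteration.
Step 2: lambdas[1] captured x = 1 when k was 1.
Step 3: result = 1

The answer is 1.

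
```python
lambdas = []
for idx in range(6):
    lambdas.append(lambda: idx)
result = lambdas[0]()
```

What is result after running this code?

Step 1: The loop creates 6 lambdas, all referencing the same variable idx.
Step 2: After the loop, idx = 5 (final value).
Step 3: lambdas[0]() looks up idx at call time and finds 5. This is the late binding gotcha. result = 5

The answer is 5.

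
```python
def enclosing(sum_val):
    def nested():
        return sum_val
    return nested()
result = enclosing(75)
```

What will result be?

Step 1: enclosing(75) binds parameter sum_val = 75.
Step 2: nested() looks up sum_val in enclosing scope and finds the parameter sum_val = 75.
Step 3: result = 75

The answer is 75.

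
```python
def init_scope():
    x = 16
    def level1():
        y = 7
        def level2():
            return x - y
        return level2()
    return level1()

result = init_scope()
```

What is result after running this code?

Step 1: x = 16 in init_scope. y = 7 in level1.
Step 2: level2() reads x = 16 and y = 7 from enclosing scopes.
Step 3: result = 16 - 7 = 9

The answer is 9.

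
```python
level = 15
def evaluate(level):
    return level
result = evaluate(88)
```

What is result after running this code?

Step 1: Global level = 15.
Step 2: evaluate(88) takes parameter level = 88, which shadows the global.
Step 3: result = 88

The answer is 88.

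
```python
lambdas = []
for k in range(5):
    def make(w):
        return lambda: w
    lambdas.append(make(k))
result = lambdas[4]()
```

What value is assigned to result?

Step 1: make(k) creates a new scope capturing w = k at call time.
Step 2: lambdas[4] = make(4), so its lambda captures w = 4.
Step 3: result = 4 (closure factory fixes late binding)

The answer is 4.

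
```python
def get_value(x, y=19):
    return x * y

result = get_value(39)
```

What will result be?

Step 1: get_value(39) uses default y = 19.
Step 2: Returns 39 * 19 = 741.
Step 3: result = 741

The answer is 741.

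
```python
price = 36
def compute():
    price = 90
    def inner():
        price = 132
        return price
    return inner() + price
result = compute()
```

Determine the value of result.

Step 1: compute() has local price = 90. inner() has local price = 132.
Step 2: inner() returns its local price = 132.
Step 3: compute() returns 132 + its own price (90) = 222

The answer is 222.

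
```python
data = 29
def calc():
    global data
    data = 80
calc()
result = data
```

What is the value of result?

Step 1: data = 29 globally.
Step 2: calc() declares global data and sets it to 80.
Step 3: After calc(), global data = 80. result = 80

The answer is 80.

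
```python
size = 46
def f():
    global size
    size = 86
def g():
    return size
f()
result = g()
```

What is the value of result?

Step 1: size = 46.
Step 2: f() sets global size = 86.
Step 3: g() reads global size = 86. result = 86

The answer is 86.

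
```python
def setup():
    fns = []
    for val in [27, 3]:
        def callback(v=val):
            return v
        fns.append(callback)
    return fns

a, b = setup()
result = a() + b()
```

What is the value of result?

Step 1: Default argument v=val captures val at each iteration.
Step 2: a() returns 27 (captured at first iteration), b() returns 3 (captured at second).
Step 3: result = 27 + 3 = 30

The answer is 30.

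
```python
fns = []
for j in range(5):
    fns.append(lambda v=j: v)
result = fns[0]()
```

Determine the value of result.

Step 1: Default argument v=j captures j's value at each iteration.
Step 2: fns[0] captured v = 0 when j was 0.
Step 3: result = 0

The answer is 0.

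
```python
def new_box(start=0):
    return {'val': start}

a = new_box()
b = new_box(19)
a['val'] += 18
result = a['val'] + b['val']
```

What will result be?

Step 1: new_box() returns a new dict each call (immutable default 0).
Step 2: a = {'val': 0}, b = {'val': 19}.
Step 3: a['val'] += 18 = 18. result = 18 + 19 = 37

The answer is 37.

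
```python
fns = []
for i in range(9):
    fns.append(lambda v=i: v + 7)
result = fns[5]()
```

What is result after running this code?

Step 1: Default argument v=i captures i's value at definition time.
Step 2: fns[5] was defined when i = 5, so v defaults to 5.
Step 3: result = 5 + 7 = 12 (default arg fixes the late binding issue)

The answer is 12.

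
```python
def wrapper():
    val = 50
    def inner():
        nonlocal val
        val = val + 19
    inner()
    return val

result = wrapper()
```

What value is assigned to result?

Step 1: wrapper() sets val = 50.
Step 2: inner() uses nonlocal to modify val in wrapper's scope: val = 50 + 19 = 69.
Step 3: wrapper() returns the modified val = 69

The answer is 69.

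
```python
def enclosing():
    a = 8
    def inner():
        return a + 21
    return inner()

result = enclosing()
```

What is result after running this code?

Step 1: enclosing() defines a = 8.
Step 2: inner() reads a = 8 from enclosing scope, returns 8 + 21 = 29.
Step 3: result = 29

The answer is 29.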